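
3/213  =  1/71 = 0.01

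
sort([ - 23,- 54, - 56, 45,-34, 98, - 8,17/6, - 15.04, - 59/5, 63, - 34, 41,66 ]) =[ - 56, - 54,  -  34, - 34, - 23, - 15.04, - 59/5, - 8,17/6, 41, 45,63,66,98]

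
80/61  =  80/61 = 1.31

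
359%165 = 29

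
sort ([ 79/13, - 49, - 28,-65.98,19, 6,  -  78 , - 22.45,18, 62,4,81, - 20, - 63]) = [-78, - 65.98,  -  63, - 49,-28,  -  22.45,-20,4 , 6, 79/13, 18,19,62,  81 ]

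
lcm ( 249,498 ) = 498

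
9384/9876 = 782/823 = 0.95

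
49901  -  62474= - 12573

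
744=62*12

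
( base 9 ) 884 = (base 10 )724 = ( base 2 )1011010100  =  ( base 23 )18B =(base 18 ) 244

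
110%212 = 110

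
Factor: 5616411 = 3^1*1872137^1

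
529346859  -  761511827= - 232164968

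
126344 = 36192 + 90152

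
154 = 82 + 72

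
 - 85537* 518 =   -  44308166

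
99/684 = 11/76 = 0.14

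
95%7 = 4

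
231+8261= 8492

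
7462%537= 481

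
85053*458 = 38954274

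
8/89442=4/44721  =  0.00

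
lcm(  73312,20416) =1612864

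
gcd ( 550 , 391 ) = 1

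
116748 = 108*1081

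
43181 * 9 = 388629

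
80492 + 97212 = 177704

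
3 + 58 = 61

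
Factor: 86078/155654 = 193/349= 193^1*349^(  -  1 ) 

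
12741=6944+5797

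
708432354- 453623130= 254809224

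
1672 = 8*209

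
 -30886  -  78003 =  - 108889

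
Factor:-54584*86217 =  - 2^3*3^1*29^1*991^1*6823^1  =  - 4706068728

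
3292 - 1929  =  1363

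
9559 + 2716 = 12275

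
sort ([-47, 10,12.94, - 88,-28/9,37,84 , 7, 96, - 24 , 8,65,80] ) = [ - 88, - 47  , - 24, - 28/9, 7, 8, 10, 12.94,37, 65, 80,84 , 96]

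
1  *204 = 204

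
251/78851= 251/78851 = 0.00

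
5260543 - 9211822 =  - 3951279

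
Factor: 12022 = 2^1 * 6011^1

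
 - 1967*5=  - 9835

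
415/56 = 415/56 = 7.41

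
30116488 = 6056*4973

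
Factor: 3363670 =2^1 * 5^1*37^1*9091^1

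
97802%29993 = 7823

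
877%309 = 259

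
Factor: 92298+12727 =105025= 5^2*4201^1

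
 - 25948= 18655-44603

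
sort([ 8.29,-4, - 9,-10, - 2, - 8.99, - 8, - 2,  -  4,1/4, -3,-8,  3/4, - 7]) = [ - 10,-9, - 8.99, - 8,-8, -7,-4, -4, - 3, - 2, - 2 , 1/4, 3/4,8.29]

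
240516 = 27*8908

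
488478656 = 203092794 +285385862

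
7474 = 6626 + 848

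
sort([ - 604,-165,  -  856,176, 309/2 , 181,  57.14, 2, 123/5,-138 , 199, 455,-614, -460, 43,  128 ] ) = [-856, - 614, - 604, - 460, - 165, - 138,  2,  123/5, 43, 57.14 , 128, 309/2,176,  181, 199,455]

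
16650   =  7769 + 8881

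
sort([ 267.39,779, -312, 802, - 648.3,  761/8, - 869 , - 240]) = [ - 869, - 648.3, - 312,-240, 761/8, 267.39, 779, 802 ] 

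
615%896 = 615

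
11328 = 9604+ 1724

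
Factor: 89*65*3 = 3^1 * 5^1* 13^1 * 89^1=17355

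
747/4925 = 747/4925 = 0.15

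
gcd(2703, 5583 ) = 3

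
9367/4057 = 2 + 1253/4057 = 2.31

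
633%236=161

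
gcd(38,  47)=1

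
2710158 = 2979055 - 268897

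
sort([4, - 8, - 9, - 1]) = [ - 9, - 8, - 1,  4] 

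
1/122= 1/122 = 0.01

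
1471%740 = 731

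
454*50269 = 22822126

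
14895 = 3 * 4965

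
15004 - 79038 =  - 64034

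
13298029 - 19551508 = -6253479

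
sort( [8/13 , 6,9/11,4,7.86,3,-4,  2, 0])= [ - 4,0,8/13,9/11 , 2,3,4,6, 7.86 ] 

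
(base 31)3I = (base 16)6f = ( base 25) 4B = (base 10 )111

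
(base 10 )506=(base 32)fq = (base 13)2CC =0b111111010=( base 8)772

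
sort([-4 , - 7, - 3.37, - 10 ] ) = [ - 10,-7 , - 4 , - 3.37] 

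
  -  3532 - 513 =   -  4045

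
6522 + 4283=10805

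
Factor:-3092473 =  - 29^1*106637^1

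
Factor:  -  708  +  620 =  - 2^3 *11^1 = - 88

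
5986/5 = 5986/5 = 1197.20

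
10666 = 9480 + 1186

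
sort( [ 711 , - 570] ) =[- 570,711 ]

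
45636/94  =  22818/47 = 485.49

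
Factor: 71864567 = 43^1*71^1*23539^1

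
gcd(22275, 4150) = 25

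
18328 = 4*4582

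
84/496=21/124 = 0.17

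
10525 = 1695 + 8830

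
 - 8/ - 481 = 8/481 = 0.02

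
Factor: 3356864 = 2^6* 7^1*59^1*127^1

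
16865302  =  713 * 23654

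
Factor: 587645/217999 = 5^1*277^( - 1 )  *  787^( - 1) * 117529^1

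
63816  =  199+63617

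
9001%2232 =73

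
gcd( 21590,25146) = 254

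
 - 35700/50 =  - 714 = - 714.00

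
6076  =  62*98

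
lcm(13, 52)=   52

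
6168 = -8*( -771) 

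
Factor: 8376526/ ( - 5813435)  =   - 2^1*5^ (-1 )*83^1*  50461^1*1162687^(  -  1) 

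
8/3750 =4/1875 = 0.00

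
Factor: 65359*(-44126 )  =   - 2884031234 = -  2^1*7^1*9337^1 * 22063^1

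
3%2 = 1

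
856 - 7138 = -6282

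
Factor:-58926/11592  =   - 2^( - 2)*3^( - 1)*61^1 = -61/12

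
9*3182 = 28638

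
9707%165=137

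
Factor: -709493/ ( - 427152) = 877/528 = 2^(  -  4 )*3^(-1)*11^( - 1) * 877^1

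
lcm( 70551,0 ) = 0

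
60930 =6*10155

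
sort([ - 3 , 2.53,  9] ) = [  -  3 , 2.53 , 9] 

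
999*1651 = 1649349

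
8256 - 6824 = 1432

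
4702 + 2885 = 7587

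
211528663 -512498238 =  - 300969575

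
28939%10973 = 6993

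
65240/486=32620/243 = 134.24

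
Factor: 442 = 2^1*13^1*17^1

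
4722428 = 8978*526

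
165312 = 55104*3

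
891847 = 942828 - 50981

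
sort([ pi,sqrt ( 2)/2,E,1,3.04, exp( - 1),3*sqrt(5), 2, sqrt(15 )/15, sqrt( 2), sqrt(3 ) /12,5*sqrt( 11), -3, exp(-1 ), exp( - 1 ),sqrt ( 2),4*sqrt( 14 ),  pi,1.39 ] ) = [ - 3,sqrt ( 3 ) /12, sqrt(15)/15,exp ( - 1 ),exp( - 1), exp( - 1 ),sqrt(2)/2 , 1,  1.39, sqrt( 2 ),  sqrt(2 ) , 2,E, 3.04,pi, pi,3*sqrt (5), 4*sqrt( 14 ), 5*sqrt(11 ) ] 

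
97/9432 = 97/9432=0.01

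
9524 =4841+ 4683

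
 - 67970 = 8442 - 76412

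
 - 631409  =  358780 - 990189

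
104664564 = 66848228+37816336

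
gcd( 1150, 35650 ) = 1150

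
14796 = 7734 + 7062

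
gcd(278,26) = 2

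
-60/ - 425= 12/85=0.14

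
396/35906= 198/17953  =  0.01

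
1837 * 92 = 169004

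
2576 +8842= 11418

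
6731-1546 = 5185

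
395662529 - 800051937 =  -404389408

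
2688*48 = 129024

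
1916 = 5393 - 3477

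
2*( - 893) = -1786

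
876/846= 146/141 =1.04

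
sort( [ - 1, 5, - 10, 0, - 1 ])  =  [ - 10, - 1,-1,  0, 5]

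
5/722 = 5/722  =  0.01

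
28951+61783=90734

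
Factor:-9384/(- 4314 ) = 1564/719=2^2* 17^1*23^1* 719^(-1 ) 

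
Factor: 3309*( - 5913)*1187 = -23224980879 = - 3^5*73^1 *1103^1*  1187^1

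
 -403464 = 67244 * ( - 6 )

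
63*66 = 4158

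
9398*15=140970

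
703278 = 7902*89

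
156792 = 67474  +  89318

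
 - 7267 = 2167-9434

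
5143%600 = 343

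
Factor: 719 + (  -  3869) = -2^1*3^2*5^2*7^1 = - 3150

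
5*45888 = 229440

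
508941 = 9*56549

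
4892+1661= 6553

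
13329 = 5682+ 7647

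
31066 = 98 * 317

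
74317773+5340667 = 79658440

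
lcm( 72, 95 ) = 6840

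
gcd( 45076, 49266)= 2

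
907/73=12+ 31/73 = 12.42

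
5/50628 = 5/50628= 0.00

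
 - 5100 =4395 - 9495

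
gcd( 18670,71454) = 2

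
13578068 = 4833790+8744278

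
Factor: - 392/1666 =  - 2^2 * 17^( - 1 ) = - 4/17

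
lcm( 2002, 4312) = 56056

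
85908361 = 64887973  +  21020388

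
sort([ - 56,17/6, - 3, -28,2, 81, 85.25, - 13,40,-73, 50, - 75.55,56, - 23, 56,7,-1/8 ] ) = [ - 75.55, - 73,-56,-28, - 23,  -  13, - 3, - 1/8,2,17/6,7,40, 50,56, 56,81, 85.25 ]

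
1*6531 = 6531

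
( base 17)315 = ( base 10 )889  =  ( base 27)15P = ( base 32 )rp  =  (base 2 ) 1101111001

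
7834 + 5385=13219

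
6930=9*770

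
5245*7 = 36715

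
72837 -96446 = -23609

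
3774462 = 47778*79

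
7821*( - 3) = - 23463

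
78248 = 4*19562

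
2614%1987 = 627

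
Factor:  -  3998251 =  -23^1*131^1*1327^1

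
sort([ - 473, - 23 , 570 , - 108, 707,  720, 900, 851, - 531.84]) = [ - 531.84, - 473 , - 108 , - 23,570, 707, 720,851, 900 ]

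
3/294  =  1/98 = 0.01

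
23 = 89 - 66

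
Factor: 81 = 3^4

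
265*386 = 102290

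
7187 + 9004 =16191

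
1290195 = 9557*135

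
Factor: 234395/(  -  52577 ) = - 905/203  =  - 5^1 * 7^( - 1 )*29^( - 1) * 181^1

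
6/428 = 3/214 = 0.01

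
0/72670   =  0  =  0.00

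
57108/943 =57108/943 = 60.56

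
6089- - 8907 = 14996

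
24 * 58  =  1392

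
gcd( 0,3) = 3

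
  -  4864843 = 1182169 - 6047012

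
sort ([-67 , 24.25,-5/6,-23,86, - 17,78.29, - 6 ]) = [ - 67, - 23, - 17,-6, - 5/6,24.25,  78.29,86] 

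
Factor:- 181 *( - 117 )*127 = 2689479 = 3^2*13^1*127^1*181^1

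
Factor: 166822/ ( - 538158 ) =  - 3^( - 1 )*239^1*257^(  -  1 ) = -239/771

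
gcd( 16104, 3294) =366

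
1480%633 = 214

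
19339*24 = 464136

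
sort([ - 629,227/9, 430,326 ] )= [-629,227/9,326,430]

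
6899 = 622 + 6277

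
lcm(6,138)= 138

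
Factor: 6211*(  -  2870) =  - 2^1*5^1*7^1*41^1*6211^1=- 17825570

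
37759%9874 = 8137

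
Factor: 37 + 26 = 3^2*7^1 = 63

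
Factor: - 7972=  - 2^2*1993^1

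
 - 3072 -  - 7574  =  4502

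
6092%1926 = 314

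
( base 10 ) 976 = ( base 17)367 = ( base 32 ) ug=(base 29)14j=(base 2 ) 1111010000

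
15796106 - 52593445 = -36797339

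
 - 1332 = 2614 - 3946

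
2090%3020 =2090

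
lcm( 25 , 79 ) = 1975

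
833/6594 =119/942 = 0.13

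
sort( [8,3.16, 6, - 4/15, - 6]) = [ - 6,-4/15,3.16, 6, 8]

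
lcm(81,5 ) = 405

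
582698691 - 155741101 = 426957590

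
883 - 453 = 430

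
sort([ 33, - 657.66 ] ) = [ - 657.66,33] 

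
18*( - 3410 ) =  - 61380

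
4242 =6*707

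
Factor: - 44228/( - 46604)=61^ (-1)*191^( - 1)*11057^1 = 11057/11651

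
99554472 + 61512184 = 161066656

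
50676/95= 533+41/95= 533.43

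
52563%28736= 23827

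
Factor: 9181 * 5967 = 3^3*13^1*17^1*9181^1= 54783027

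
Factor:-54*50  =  -2^2*3^3*5^2 = - 2700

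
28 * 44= 1232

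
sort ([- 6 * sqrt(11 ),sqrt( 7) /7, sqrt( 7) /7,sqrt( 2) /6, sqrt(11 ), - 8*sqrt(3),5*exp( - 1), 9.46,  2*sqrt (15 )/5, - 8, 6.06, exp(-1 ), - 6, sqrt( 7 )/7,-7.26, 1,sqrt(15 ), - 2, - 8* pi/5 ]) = [ - 6* sqrt (11), - 8 * sqrt (3),-8, - 7.26,-6, - 8 * pi/5, - 2, sqrt(2 ) /6 , exp( - 1),sqrt (7 ) /7,sqrt(7) /7, sqrt( 7) /7,1, 2 * sqrt(15) /5, 5 * exp( - 1),sqrt(11),sqrt(15), 6.06,9.46]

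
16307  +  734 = 17041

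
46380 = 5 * 9276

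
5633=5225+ 408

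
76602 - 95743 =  - 19141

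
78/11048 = 39/5524= 0.01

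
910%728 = 182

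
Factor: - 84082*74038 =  -2^2*17^1*2473^1*37019^1 = - 6225263116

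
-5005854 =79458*( - 63)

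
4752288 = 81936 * 58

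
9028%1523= 1413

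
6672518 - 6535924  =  136594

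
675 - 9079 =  - 8404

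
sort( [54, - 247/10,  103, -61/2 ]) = [ - 61/2, - 247/10,  54,  103] 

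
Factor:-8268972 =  - 2^2*3^1*689081^1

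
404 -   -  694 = 1098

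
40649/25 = 40649/25 = 1625.96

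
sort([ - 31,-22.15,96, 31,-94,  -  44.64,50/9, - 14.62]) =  [ - 94,  -  44.64, - 31,  -  22.15, - 14.62,  50/9,31,  96]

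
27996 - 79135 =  - 51139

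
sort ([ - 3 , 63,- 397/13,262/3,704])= [ - 397/13, - 3,  63 , 262/3,704] 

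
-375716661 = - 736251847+360535186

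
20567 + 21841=42408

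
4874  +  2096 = 6970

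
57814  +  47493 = 105307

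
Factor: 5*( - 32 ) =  - 2^5*5^1=   - 160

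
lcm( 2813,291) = 8439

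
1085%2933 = 1085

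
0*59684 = 0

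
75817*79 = 5989543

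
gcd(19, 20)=1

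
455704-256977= 198727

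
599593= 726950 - 127357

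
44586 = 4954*9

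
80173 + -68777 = 11396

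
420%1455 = 420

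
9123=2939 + 6184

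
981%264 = 189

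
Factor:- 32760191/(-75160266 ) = 2^(-1)*3^( - 1 )*443^(- 1)*28277^( - 1)*32760191^1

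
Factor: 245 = 5^1 * 7^2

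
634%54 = 40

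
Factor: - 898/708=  - 449/354 = - 2^( - 1)*3^( - 1)*59^ ( - 1 ) * 449^1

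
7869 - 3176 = 4693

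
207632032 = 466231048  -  258599016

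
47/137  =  47/137 = 0.34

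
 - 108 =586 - 694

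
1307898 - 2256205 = -948307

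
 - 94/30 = -4 + 13/15 =-3.13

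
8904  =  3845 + 5059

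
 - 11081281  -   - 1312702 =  - 9768579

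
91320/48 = 3805/2 = 1902.50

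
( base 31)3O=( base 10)117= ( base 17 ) 6F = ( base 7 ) 225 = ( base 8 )165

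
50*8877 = 443850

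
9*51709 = 465381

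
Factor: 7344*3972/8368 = 1823148/523=2^2*3^4*17^1*331^1*523^( - 1)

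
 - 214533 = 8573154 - 8787687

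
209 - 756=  - 547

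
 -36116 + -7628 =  - 43744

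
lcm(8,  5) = 40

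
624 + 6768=7392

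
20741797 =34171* 607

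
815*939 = 765285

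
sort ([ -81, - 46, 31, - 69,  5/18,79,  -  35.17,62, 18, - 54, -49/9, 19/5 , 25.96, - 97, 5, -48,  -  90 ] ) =[ - 97, - 90 , - 81 , - 69,-54, - 48, - 46,-35.17, - 49/9  ,  5/18, 19/5, 5, 18 , 25.96, 31,62 , 79 ] 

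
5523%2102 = 1319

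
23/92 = 1/4 =0.25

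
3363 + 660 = 4023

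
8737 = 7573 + 1164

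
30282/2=15141=15141.00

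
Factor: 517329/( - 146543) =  - 3^2*47^1*1223^1 * 146543^( - 1 ) 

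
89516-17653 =71863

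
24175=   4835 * 5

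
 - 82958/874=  - 41479/437 = - 94.92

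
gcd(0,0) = 0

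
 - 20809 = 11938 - 32747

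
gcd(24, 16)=8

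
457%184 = 89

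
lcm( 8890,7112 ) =35560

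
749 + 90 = 839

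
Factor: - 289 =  - 17^2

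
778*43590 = 33913020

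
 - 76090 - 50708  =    -  126798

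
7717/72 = 107 + 13/72 = 107.18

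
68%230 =68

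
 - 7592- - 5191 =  - 2401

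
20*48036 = 960720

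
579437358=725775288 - 146337930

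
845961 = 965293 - 119332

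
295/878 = 295/878= 0.34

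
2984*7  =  20888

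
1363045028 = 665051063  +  697993965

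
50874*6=305244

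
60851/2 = 30425 +1/2= 30425.50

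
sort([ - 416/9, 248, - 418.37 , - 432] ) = [ - 432, - 418.37, - 416/9,248] 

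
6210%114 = 54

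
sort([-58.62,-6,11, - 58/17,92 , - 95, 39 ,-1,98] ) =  [-95, - 58.62, - 6, - 58/17, - 1,  11, 39, 92, 98] 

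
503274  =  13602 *37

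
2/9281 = 2/9281 = 0.00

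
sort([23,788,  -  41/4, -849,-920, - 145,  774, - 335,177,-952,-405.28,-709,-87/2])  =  [ - 952, -920,- 849,  -  709, - 405.28, - 335,-145, - 87/2,-41/4,23 , 177, 774,788]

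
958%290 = 88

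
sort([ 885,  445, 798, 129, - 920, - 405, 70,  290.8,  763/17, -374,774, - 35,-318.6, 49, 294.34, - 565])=[ - 920,-565,- 405,-374,- 318.6,  -  35 , 763/17,49, 70, 129,  290.8, 294.34, 445,774, 798,885]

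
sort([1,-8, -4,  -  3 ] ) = [-8, - 4, - 3, 1 ] 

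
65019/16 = 65019/16 = 4063.69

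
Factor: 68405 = 5^1*13681^1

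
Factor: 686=2^1*7^3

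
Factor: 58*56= 2^4 * 7^1*29^1 = 3248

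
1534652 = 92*16681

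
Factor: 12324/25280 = 39/80 = 2^( - 4 ) * 3^1 * 5^( - 1)*13^1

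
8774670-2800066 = 5974604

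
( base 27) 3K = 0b1100101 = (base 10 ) 101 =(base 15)6B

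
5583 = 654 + 4929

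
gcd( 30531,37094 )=1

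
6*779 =4674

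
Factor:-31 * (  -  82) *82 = 2^2*31^1*41^2 = 208444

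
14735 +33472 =48207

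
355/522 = 355/522= 0.68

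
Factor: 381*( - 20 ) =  - 2^2*3^1*5^1*127^1 = -7620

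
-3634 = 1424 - 5058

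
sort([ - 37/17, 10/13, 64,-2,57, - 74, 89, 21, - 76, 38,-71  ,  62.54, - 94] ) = [ - 94, - 76, - 74, - 71,  -  37/17, - 2,10/13,21, 38, 57, 62.54 , 64, 89 ] 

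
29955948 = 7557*3964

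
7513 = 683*11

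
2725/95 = 545/19 = 28.68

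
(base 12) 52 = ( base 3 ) 2022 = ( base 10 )62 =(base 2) 111110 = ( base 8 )76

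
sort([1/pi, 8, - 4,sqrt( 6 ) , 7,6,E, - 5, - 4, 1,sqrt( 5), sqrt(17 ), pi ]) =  [ - 5, - 4, - 4 , 1/pi, 1,sqrt(5),sqrt( 6), E,pi, sqrt(17 ),6,  7, 8]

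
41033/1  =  41033  =  41033.00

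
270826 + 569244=840070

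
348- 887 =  - 539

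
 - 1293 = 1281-2574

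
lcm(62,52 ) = 1612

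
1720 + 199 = 1919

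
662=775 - 113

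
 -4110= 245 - 4355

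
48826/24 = 2034 + 5/12 = 2034.42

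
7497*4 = 29988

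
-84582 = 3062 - 87644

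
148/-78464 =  - 1 +19579/19616 =-0.00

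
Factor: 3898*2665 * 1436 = 14917412120 = 2^3*5^1*13^1 * 41^1 * 359^1*1949^1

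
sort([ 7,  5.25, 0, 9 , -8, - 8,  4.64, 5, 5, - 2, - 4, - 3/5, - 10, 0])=[ - 10, - 8 , - 8, - 4, - 2, - 3/5, 0,0,4.64, 5,5, 5.25, 7, 9]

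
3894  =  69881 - 65987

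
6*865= 5190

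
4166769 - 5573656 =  - 1406887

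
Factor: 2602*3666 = 9538932 = 2^2*3^1*13^1*47^1*1301^1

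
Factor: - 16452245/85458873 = - 3^(-1 )* 5^1*23^1 *359^( - 1 ) * 79349^( - 1)*143063^1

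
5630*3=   16890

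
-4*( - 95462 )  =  381848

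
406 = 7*58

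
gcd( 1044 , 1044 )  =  1044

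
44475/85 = 8895/17=523.24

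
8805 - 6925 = 1880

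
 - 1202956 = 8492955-9695911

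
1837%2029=1837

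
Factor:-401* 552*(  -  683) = 2^3 * 3^1*23^1* 401^1 * 683^1 = 151183416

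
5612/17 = 330 + 2/17 = 330.12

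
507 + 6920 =7427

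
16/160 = 1/10 = 0.10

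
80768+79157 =159925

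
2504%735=299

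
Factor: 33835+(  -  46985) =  - 2^1 * 5^2*263^1 = - 13150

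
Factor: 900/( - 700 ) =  - 3^2*7^( -1 )  =  - 9/7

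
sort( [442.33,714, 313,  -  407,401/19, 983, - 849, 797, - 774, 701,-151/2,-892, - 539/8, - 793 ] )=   [-892,-849, - 793, - 774, -407 , - 151/2, - 539/8 , 401/19,313,442.33, 701 , 714, 797, 983 ] 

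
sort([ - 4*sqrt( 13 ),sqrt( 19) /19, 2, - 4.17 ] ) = [ - 4 * sqrt (13), - 4.17, sqrt( 19)/19, 2 ]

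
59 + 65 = 124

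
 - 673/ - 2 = 336 + 1/2= 336.50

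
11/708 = 11/708=0.02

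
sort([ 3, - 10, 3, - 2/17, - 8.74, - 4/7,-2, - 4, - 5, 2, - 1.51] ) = [ - 10 , - 8.74, - 5 , - 4, - 2, - 1.51, - 4/7, - 2/17, 2, 3, 3]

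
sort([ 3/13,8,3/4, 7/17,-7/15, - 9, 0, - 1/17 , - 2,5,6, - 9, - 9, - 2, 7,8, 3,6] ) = [ - 9, -9, - 9, - 2, - 2, - 7/15,- 1/17 , 0,3/13,7/17,3/4, 3,5,6, 6,7, 8,8] 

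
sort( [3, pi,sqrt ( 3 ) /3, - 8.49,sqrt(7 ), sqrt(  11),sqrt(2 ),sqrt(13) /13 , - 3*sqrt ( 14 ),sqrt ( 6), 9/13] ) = [ - 3*sqrt( 14) , - 8.49,sqrt(13) /13,sqrt(3)/3,9/13,sqrt (2),  sqrt(6 ),sqrt( 7 ), 3,pi,sqrt(11)]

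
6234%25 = 9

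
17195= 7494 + 9701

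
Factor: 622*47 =29234 = 2^1*47^1*311^1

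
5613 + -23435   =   - 17822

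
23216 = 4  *5804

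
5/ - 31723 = -5/31723=- 0.00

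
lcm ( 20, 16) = 80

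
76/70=38/35 = 1.09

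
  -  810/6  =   - 135 = - 135.00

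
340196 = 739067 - 398871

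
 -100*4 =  - 400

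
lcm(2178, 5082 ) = 15246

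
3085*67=206695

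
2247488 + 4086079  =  6333567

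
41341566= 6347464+34994102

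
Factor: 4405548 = 2^2*3^1*7^1*179^1*293^1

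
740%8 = 4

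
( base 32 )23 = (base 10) 67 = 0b1000011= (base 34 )1X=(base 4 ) 1003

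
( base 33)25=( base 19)3e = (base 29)2D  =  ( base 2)1000111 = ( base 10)71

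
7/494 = 7/494 = 0.01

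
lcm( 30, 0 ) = 0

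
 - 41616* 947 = - 39410352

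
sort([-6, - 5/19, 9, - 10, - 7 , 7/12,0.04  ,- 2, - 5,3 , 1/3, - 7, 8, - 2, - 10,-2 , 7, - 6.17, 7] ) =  [ - 10, - 10, - 7, - 7, -6.17, - 6 , - 5, - 2, - 2, - 2, - 5/19,0.04,  1/3, 7/12, 3, 7, 7,8,9]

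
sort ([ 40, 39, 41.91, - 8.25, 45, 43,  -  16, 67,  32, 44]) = [ - 16, - 8.25 , 32, 39, 40,41.91,  43,44, 45, 67] 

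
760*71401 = 54264760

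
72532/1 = 72532  =  72532.00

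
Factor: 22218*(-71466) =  - 1587831588  =  - 2^2*3^2*7^1 * 23^2*43^1* 277^1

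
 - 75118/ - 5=75118/5 = 15023.60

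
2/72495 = 2/72495 = 0.00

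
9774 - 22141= - 12367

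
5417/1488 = 5417/1488  =  3.64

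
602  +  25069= 25671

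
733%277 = 179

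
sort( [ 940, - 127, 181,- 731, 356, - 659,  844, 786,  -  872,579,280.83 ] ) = [ - 872,-731, - 659,-127,  181, 280.83, 356,579, 786,844,940]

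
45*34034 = 1531530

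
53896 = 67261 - 13365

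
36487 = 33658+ 2829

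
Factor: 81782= 2^1*103^1 * 397^1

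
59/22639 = 59/22639 = 0.00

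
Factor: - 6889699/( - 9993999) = 3^( - 1)*251^1 * 27449^1*3331333^( - 1 ) 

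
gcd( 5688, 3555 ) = 711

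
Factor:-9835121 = -41^1 * 97^1*2473^1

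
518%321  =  197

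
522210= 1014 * 515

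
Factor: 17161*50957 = 874473077 = 131^2*50957^1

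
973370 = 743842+229528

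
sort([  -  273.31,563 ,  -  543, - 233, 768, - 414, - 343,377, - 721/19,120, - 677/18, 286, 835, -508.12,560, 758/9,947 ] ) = [-543, - 508.12,  -  414 , -343, - 273.31,-233,  -  721/19, - 677/18,758/9,120,286,  377,  560,563,768 , 835, 947 ] 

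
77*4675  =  359975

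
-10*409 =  - 4090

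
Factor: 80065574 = 2^1*40032787^1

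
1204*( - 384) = - 462336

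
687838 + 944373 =1632211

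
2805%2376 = 429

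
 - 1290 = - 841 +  - 449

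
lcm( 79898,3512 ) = 319592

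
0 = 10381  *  0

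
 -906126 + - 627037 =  -1533163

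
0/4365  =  0=0.00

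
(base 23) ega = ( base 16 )1e68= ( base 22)G1I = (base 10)7784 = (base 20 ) J94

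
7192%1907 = 1471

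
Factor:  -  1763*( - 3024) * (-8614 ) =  - 2^5*3^3*7^1*41^1*43^1*59^1*73^1 = -45923921568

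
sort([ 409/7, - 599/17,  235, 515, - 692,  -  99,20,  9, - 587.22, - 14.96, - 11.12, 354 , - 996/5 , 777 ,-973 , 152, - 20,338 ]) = [ - 973 , - 692, - 587.22, - 996/5, - 99, - 599/17, - 20, - 14.96, - 11.12, 9, 20,  409/7,  152, 235,338, 354, 515, 777 ]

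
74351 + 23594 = 97945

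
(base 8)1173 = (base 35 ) i5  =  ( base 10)635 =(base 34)IN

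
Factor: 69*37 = 2553 = 3^1*23^1*37^1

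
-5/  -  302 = 5/302= 0.02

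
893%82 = 73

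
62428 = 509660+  - 447232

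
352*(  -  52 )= - 18304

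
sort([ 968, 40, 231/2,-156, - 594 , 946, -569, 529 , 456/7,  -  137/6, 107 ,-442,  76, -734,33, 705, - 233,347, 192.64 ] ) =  [ - 734, - 594,  -  569, - 442, - 233 , - 156,  -  137/6, 33,  40 , 456/7, 76, 107, 231/2, 192.64, 347 , 529, 705,946, 968]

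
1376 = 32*43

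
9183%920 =903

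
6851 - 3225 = 3626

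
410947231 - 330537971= 80409260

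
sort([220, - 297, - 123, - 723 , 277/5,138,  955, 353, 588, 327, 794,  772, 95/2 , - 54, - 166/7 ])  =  [ - 723, - 297,-123, - 54,  -  166/7 , 95/2 , 277/5, 138, 220, 327,353,588,772,794,955] 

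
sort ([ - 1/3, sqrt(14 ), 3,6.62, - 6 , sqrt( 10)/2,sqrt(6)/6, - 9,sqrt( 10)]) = [ - 9, - 6,-1/3, sqrt(6 )/6, sqrt( 10)/2,3,sqrt ( 10 ),sqrt(14), 6.62 ]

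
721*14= 10094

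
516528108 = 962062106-445533998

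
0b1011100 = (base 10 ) 92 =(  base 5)332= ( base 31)2U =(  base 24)3k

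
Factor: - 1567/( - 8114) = 2^( - 1)*1567^1*4057^( - 1)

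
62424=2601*24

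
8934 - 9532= - 598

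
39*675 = 26325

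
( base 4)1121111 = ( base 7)22445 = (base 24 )9M5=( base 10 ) 5717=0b1011001010101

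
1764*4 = 7056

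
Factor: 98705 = 5^1 * 19^1 *1039^1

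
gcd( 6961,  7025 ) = 1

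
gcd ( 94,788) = 2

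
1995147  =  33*60459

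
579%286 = 7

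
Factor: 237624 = 2^3*3^1*9901^1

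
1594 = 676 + 918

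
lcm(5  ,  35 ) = 35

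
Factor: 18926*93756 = 1774426056 = 2^3*3^1*13^1*601^1*9463^1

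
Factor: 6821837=11^1* 281^1 *2207^1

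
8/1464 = 1/183 = 0.01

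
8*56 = 448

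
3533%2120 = 1413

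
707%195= 122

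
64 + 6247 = 6311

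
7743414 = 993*7798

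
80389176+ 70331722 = 150720898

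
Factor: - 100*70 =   -  2^3*5^3 * 7^1=- 7000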